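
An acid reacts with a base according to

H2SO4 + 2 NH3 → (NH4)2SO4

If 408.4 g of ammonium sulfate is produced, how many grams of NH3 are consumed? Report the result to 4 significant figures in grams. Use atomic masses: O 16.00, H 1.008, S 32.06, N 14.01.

105.3 g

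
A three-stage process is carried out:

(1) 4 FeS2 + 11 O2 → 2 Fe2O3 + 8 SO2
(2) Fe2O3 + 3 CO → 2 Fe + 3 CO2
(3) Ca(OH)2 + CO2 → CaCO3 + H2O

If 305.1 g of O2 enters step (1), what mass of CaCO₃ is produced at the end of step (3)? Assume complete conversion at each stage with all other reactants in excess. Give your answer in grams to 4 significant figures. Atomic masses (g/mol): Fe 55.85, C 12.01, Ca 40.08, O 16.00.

520.5 g

M(O2) = 2(16.00) = 32.00 g/mol.
M(CaCO3) = 40.08 + 12.01 + 3(16.00) = 100.09 g/mol.
n(O2) = 305.1 / 32.00 = 9.5344 mol.
Reaction (1): O2→Fe2O3 ratio 11:2 ⇒ n(Fe2O3) = 1.7335 mol.
Reaction (2): Fe2O3→CO2 ratio 1:3 ⇒ n(CO2) = 5.2006 mol.
Reaction (3): CO2→CaCO3 ratio 1:1 ⇒ n(CaCO3) = 5.2006 mol.
Mass of CaCO3 = 5.2006 × 100.09 = 520.52 g.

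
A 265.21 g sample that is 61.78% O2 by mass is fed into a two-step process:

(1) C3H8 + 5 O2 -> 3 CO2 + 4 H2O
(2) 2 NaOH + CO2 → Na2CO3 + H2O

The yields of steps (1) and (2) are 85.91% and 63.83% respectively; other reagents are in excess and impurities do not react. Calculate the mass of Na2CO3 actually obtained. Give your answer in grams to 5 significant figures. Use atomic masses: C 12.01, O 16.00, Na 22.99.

Pure O2 = 265.21 × 0.6178 = 163.847 g.
M(O2) = 2(16.00) = 32.00 g/mol.
M(Na2CO3) = 2(22.99) + 12.01 + 3(16.00) = 105.99 g/mol.
n(O2) = 163.847 / 32.00 = 5.12021 mol.
Step 1 (O2:CO2 = 5:3): theoretical n(CO2) = 3.07213 mol; at 85.91% yield, n(CO2) = 2.63926 mol.
Step 2 (CO2:Na2CO3 = 1:1): theoretical n(Na2CO3) = 2.63926 mol, so theoretical mass = 2.63926 × 105.99 = 279.736 g.
At 63.83% yield, actual mass of Na2CO3 = 279.736 × 0.6383 = 178.555 g.

178.56 g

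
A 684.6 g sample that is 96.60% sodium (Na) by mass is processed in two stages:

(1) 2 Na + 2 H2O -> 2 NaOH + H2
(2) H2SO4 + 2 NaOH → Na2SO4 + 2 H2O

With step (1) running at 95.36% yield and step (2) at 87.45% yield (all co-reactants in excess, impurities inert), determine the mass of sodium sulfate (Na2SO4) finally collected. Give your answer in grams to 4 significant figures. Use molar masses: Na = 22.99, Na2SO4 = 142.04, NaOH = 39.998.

Pure Na = 684.6 × 0.9660 = 661.32 g.
n(Na) = 661.32 / 22.99 = 28.766 mol.
Step 1 (Na:NaOH = 2:2): theoretical n(NaOH) = 28.766 mol; at 95.36% yield, n(NaOH) = 27.431 mol.
Step 2 (NaOH:Na2SO4 = 2:1): theoretical n(Na2SO4) = 13.715 mol, so theoretical mass = 13.715 × 142.04 = 1948.1 g.
At 87.45% yield, actual mass of Na2SO4 = 1948.1 × 0.8745 = 1703.7 g.

1704 g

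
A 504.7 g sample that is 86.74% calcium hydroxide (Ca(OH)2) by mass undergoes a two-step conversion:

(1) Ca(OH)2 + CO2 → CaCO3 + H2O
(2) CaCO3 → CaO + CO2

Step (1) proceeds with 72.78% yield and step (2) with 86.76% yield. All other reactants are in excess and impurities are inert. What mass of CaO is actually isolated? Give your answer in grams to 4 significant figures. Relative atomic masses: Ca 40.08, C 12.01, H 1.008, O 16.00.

209.2 g

Pure Ca(OH)2 = 504.7 × 0.8674 = 437.78 g.
M(Ca(OH)2) = 40.08 + 2(16.00) + 2(1.008) = 74.096 g/mol.
M(CaO) = 40.08 + 16.00 = 56.08 g/mol.
n(Ca(OH)2) = 437.78 / 74.096 = 5.9082 mol.
Step 1 (Ca(OH)2:CaCO3 = 1:1): theoretical n(CaCO3) = 5.9082 mol; at 72.78% yield, n(CaCO3) = 4.3000 mol.
Step 2 (CaCO3:CaO = 1:1): theoretical n(CaO) = 4.3000 mol, so theoretical mass = 4.3000 × 56.08 = 241.14 g.
At 86.76% yield, actual mass of CaO = 241.14 × 0.8676 = 209.22 g.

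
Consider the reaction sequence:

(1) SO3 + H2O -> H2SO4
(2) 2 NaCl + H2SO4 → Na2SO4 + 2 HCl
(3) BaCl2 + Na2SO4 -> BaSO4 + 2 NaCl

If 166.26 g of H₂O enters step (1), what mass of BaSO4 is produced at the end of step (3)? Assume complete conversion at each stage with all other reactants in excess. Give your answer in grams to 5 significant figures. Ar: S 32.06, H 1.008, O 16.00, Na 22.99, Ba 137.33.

2153.8 g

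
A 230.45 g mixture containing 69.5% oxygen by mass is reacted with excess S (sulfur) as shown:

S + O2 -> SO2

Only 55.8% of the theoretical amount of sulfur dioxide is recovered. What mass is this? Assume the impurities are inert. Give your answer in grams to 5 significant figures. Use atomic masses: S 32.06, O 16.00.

Pure O2 available = 230.45 g × 0.695 = 160.163 g.
M(O2) = 2(16.00) = 32.00 g/mol.
M(SO2) = 32.06 + 2(16.00) = 64.06 g/mol.
n(O2) = 160.163 g / 32.00 g/mol = 5.00509 mol.
From the equation the O2:SO2 mole ratio is 1:1, so n(SO2) = 5.00509 × 1/1 = 5.00509 mol.
Mass of SO2 = 5.00509 mol × 64.06 g/mol = 320.626 g.
Actual mass collected = 320.626 g × 0.558 = 178.909 g.

178.91 g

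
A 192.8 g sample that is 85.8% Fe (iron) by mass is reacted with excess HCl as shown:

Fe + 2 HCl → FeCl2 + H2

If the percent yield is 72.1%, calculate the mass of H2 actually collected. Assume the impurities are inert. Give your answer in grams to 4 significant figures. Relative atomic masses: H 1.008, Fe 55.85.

4.305 g

Pure Fe available = 192.8 g × 0.858 = 165.42 g.
M(Fe) = 55.85 g/mol.
M(H2) = 2(1.008) = 2.016 g/mol.
n(Fe) = 165.42 g / 55.85 g/mol = 2.9619 mol.
From the equation the Fe:H2 mole ratio is 1:1, so n(H2) = 2.9619 × 1/1 = 2.9619 mol.
Mass of H2 = 2.9619 mol × 2.016 g/mol = 5.9712 g.
Actual mass collected = 5.9712 g × 0.721 = 4.3052 g.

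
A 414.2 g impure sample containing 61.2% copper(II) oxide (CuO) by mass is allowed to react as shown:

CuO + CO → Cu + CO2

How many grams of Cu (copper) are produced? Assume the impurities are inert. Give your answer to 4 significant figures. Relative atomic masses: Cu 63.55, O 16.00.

202.5 g

Mass of pure CuO = 414.2 g × 0.612 = 253.49 g.
M(CuO) = 63.55 + 16.00 = 79.55 g/mol.
M(Cu) = 63.55 g/mol.
n(CuO) = 253.49 g / 79.55 g/mol = 3.1866 mol.
From the equation the CuO:Cu mole ratio is 1:1, so n(Cu) = 3.1866 × 1/1 = 3.1866 mol.
Mass of Cu = 3.1866 mol × 63.55 g/mol = 202.51 g.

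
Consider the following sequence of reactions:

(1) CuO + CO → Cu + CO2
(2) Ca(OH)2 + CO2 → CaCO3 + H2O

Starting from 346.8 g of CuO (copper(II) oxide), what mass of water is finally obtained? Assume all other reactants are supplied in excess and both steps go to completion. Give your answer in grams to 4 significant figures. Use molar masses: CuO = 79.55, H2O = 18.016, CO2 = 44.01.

n(CuO) = 346.80 / 79.55 = 4.3595 mol.
Step 1 gives a 1:1 ratio of CuO to CO2, so n(CO2) = 4.3595 mol.
In step 2 the CO2:H2O ratio is 1:1, so n(H2O) = 4.3595 mol.
Mass of H2O = 4.3595 × 18.016 = 78.541 g.

78.54 g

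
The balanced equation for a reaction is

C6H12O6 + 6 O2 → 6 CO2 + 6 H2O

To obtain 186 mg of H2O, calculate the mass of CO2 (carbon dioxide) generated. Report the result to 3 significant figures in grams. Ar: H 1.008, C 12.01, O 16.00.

M(H2O) = 2(1.008) + 16.00 = 18.016 g/mol.
M(CO2) = 12.01 + 2(16.00) = 44.01 g/mol.
Convert: 186 mg = 0.1860 g.
n(H2O) = 0.1860 g / 18.016 g/mol = 0.01032 mol.
From the equation the H2O:CO2 mole ratio is 6:6, so n(CO2) = 0.01032 × 6/6 = 0.01032 mol.
Mass of CO2 = 0.01032 mol × 44.01 g/mol = 0.4544 g.

0.454 g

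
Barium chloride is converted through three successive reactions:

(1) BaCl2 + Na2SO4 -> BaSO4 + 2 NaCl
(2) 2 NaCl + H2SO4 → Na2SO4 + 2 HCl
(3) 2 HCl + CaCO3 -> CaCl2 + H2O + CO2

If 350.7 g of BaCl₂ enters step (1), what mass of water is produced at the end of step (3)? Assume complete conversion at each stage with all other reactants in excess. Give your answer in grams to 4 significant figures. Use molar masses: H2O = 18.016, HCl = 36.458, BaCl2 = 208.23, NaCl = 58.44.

n(BaCl2) = 350.7 / 208.23 = 1.6842 mol.
Reaction (1): BaCl2→NaCl ratio 1:2 ⇒ n(NaCl) = 3.3684 mol.
Reaction (2): NaCl→HCl ratio 2:2 ⇒ n(HCl) = 3.3684 mol.
Reaction (3): HCl→H2O ratio 2:1 ⇒ n(H2O) = 1.6842 mol.
Mass of H2O = 1.6842 × 18.016 = 30.342 g.

30.34 g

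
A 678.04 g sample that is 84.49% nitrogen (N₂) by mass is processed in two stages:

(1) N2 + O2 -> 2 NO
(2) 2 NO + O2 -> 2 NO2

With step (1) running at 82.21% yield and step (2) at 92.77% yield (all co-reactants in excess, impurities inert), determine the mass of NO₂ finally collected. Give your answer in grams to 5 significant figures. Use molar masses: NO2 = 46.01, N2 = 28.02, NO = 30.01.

Pure N2 = 678.04 × 0.8449 = 572.876 g.
n(N2) = 572.876 / 28.02 = 20.4453 mol.
Step 1 (N2:NO = 1:2): theoretical n(NO) = 40.8905 mol; at 82.21% yield, n(NO) = 33.6161 mol.
Step 2 (NO:NO2 = 2:2): theoretical n(NO2) = 33.6161 mol, so theoretical mass = 33.6161 × 46.01 = 1546.68 g.
At 92.77% yield, actual mass of NO2 = 1546.68 × 0.9277 = 1434.85 g.

1434.9 g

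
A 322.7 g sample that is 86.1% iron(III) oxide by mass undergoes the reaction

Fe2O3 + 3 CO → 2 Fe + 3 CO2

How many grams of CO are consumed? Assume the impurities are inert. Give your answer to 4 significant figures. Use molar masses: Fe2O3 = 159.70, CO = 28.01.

146.2 g

Mass of pure Fe2O3 = 322.7 g × 0.861 = 277.84 g.
n(Fe2O3) = 277.84 g / 159.70 g/mol = 1.7398 mol.
From the equation the Fe2O3:CO mole ratio is 1:3, so n(CO) = 1.7398 × 3/1 = 5.2194 mol.
Mass of CO = 5.2194 mol × 28.01 g/mol = 146.19 g.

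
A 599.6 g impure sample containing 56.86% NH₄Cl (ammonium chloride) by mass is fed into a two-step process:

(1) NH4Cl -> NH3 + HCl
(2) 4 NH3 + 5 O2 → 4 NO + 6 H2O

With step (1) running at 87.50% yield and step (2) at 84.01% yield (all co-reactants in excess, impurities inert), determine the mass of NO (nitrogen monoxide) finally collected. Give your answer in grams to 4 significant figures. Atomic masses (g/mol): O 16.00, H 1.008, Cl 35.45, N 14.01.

140.6 g

Pure NH4Cl = 599.6 × 0.5686 = 340.93 g.
M(NH4Cl) = 14.01 + 4(1.008) + 35.45 = 53.492 g/mol.
M(NO) = 14.01 + 16.00 = 30.01 g/mol.
n(NH4Cl) = 340.93 / 53.492 = 6.3735 mol.
Step 1 (NH4Cl:NH3 = 1:1): theoretical n(NH3) = 6.3735 mol; at 87.50% yield, n(NH3) = 5.5768 mol.
Step 2 (NH3:NO = 4:4): theoretical n(NO) = 5.5768 mol, so theoretical mass = 5.5768 × 30.01 = 167.36 g.
At 84.01% yield, actual mass of NO = 167.36 × 0.8401 = 140.60 g.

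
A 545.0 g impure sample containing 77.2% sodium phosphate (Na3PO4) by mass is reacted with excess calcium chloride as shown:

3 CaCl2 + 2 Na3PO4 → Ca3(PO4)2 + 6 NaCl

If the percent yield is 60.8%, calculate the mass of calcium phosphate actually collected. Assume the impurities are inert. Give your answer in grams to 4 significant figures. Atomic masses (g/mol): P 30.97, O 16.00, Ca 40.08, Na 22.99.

Pure Na3PO4 available = 545.0 g × 0.772 = 420.74 g.
M(Na3PO4) = 3(22.99) + 30.97 + 4(16.00) = 163.94 g/mol.
M(Ca3(PO4)2) = 3(40.08) + 2(30.97) + 8(16.00) = 310.18 g/mol.
n(Na3PO4) = 420.74 g / 163.94 g/mol = 2.5664 mol.
From the equation the Na3PO4:Ca3(PO4)2 mole ratio is 2:1, so n(Ca3(PO4)2) = 2.5664 × 1/2 = 1.2832 mol.
Mass of Ca3(PO4)2 = 1.2832 mol × 310.18 g/mol = 398.03 g.
Actual mass collected = 398.03 g × 0.608 = 242.00 g.

242.0 g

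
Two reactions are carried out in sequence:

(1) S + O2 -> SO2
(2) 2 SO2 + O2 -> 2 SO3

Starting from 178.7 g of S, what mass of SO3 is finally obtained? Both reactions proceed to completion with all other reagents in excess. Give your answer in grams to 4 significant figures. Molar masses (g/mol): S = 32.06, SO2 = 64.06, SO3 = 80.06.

n(S) = 178.70 / 32.06 = 5.5739 mol.
Step 1 gives a 1:1 ratio of S to SO2, so n(SO2) = 5.5739 mol.
In step 2 the SO2:SO3 ratio is 2:2, so n(SO3) = 5.5739 mol.
Mass of SO3 = 5.5739 × 80.06 = 446.25 g.

446.2 g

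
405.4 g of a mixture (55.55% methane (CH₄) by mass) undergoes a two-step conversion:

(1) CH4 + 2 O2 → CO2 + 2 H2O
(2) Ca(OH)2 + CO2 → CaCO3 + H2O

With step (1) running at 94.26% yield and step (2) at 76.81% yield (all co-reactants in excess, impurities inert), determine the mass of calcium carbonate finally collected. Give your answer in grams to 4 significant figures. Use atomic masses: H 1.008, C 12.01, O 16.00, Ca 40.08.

1017 g

Pure CH4 = 405.4 × 0.5555 = 225.20 g.
M(CH4) = 12.01 + 4(1.008) = 16.042 g/mol.
M(CaCO3) = 40.08 + 12.01 + 3(16.00) = 100.09 g/mol.
n(CH4) = 225.20 / 16.042 = 14.038 mol.
Step 1 (CH4:CO2 = 1:1): theoretical n(CO2) = 14.038 mol; at 94.26% yield, n(CO2) = 13.232 mol.
Step 2 (CO2:CaCO3 = 1:1): theoretical n(CaCO3) = 13.232 mol, so theoretical mass = 13.232 × 100.09 = 1324.4 g.
At 76.81% yield, actual mass of CaCO3 = 1324.4 × 0.7681 = 1017.3 g.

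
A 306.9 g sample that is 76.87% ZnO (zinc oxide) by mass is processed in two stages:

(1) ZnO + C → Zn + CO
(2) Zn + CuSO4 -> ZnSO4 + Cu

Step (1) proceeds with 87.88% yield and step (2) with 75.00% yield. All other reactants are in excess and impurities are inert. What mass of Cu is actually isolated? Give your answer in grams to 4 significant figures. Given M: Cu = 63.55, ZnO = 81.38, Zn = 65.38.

Pure ZnO = 306.9 × 0.7687 = 235.91 g.
n(ZnO) = 235.91 / 81.38 = 2.8989 mol.
Step 1 (ZnO:Zn = 1:1): theoretical n(Zn) = 2.8989 mol; at 87.88% yield, n(Zn) = 2.5476 mol.
Step 2 (Zn:Cu = 1:1): theoretical n(Cu) = 2.5476 mol, so theoretical mass = 2.5476 × 63.55 = 161.90 g.
At 75.00% yield, actual mass of Cu = 161.90 × 0.7500 = 121.42 g.

121.4 g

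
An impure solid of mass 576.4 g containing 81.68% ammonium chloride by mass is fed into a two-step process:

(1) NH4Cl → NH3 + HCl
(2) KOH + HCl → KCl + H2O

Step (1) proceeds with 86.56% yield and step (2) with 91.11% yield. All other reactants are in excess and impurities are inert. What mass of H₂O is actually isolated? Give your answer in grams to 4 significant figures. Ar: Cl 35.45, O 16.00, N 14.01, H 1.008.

125.1 g

Pure NH4Cl = 576.4 × 0.8168 = 470.80 g.
M(NH4Cl) = 14.01 + 4(1.008) + 35.45 = 53.492 g/mol.
M(H2O) = 2(1.008) + 16.00 = 18.016 g/mol.
n(NH4Cl) = 470.80 / 53.492 = 8.8014 mol.
Step 1 (NH4Cl:HCl = 1:1): theoretical n(HCl) = 8.8014 mol; at 86.56% yield, n(HCl) = 7.6185 mol.
Step 2 (HCl:H2O = 1:1): theoretical n(H2O) = 7.6185 mol, so theoretical mass = 7.6185 × 18.016 = 137.25 g.
At 91.11% yield, actual mass of H2O = 137.25 × 0.9111 = 125.05 g.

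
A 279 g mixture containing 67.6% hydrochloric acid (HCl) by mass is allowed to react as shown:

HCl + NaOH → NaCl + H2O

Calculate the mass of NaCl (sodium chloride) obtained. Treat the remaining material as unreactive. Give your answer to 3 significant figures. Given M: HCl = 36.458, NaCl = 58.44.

Mass of pure HCl = 279 g × 0.676 = 188.6 g.
n(HCl) = 188.6 g / 36.458 g/mol = 5.173 mol.
From the equation the HCl:NaCl mole ratio is 1:1, so n(NaCl) = 5.173 × 1/1 = 5.173 mol.
Mass of NaCl = 5.173 mol × 58.44 g/mol = 302.3 g.

302 g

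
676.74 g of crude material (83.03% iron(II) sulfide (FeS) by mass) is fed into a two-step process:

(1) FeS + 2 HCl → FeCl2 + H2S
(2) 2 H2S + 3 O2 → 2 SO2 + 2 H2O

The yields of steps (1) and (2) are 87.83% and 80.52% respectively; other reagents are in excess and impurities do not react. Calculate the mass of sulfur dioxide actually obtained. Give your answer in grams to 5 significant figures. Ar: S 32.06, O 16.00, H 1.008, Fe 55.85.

289.57 g

Pure FeS = 676.74 × 0.8303 = 561.897 g.
M(FeS) = 55.85 + 32.06 = 87.91 g/mol.
M(SO2) = 32.06 + 2(16.00) = 64.06 g/mol.
n(FeS) = 561.897 / 87.91 = 6.39173 mol.
Step 1 (FeS:H2S = 1:1): theoretical n(H2S) = 6.39173 mol; at 87.83% yield, n(H2S) = 5.61386 mol.
Step 2 (H2S:SO2 = 2:2): theoretical n(SO2) = 5.61386 mol, so theoretical mass = 5.61386 × 64.06 = 359.624 g.
At 80.52% yield, actual mass of SO2 = 359.624 × 0.8052 = 289.569 g.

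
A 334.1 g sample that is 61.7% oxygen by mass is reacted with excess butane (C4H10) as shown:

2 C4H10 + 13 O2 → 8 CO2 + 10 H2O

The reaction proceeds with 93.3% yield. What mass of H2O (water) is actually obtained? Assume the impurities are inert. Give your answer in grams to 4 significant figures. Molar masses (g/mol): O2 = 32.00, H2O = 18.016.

83.29 g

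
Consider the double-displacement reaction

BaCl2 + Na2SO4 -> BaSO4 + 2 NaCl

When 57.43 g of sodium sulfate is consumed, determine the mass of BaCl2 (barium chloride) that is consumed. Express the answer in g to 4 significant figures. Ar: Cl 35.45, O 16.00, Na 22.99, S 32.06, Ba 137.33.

84.19 g

M(Na2SO4) = 2(22.99) + 32.06 + 4(16.00) = 142.04 g/mol.
M(BaCl2) = 137.33 + 2(35.45) = 208.23 g/mol.
n(Na2SO4) = 57.430 g / 142.04 g/mol = 0.40432 mol.
From the equation the Na2SO4:BaCl2 mole ratio is 1:1, so n(BaCl2) = 0.40432 × 1/1 = 0.40432 mol.
Mass of BaCl2 = 0.40432 mol × 208.23 g/mol = 84.192 g.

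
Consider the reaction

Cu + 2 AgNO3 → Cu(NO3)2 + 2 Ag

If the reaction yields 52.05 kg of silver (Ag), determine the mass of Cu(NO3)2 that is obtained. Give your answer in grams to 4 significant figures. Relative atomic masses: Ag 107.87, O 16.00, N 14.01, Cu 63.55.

M(Ag) = 107.87 g/mol.
M(Cu(NO3)2) = 63.55 + 2(14.01) + 6(16.00) = 187.57 g/mol.
Convert: 52.05 kg = 52050 g.
n(Ag) = 52050 g / 107.87 g/mol = 482.53 mol.
From the equation the Ag:Cu(NO3)2 mole ratio is 2:1, so n(Cu(NO3)2) = 482.53 × 1/2 = 241.26 mol.
Mass of Cu(NO3)2 = 241.26 mol × 187.57 g/mol = 45254 g.

45250 g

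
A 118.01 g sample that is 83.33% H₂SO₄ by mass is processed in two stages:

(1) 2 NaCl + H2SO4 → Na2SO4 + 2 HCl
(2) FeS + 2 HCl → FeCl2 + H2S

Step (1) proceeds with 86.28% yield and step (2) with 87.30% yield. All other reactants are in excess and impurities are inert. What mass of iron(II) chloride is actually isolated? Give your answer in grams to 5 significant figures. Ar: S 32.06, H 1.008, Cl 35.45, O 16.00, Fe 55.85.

95.726 g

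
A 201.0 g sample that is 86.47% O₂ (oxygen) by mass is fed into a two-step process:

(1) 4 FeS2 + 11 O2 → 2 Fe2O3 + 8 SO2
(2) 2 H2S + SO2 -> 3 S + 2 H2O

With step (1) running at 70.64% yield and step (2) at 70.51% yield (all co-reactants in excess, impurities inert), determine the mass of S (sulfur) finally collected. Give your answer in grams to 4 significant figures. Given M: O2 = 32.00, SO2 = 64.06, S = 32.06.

189.2 g

Pure O2 = 201.0 × 0.8647 = 173.80 g.
n(O2) = 173.80 / 32.00 = 5.4314 mol.
Step 1 (O2:SO2 = 11:8): theoretical n(SO2) = 3.9501 mol; at 70.64% yield, n(SO2) = 2.7904 mol.
Step 2 (SO2:S = 1:3): theoretical n(S) = 8.3711 mol, so theoretical mass = 8.3711 × 32.06 = 268.38 g.
At 70.51% yield, actual mass of S = 268.38 × 0.7051 = 189.23 g.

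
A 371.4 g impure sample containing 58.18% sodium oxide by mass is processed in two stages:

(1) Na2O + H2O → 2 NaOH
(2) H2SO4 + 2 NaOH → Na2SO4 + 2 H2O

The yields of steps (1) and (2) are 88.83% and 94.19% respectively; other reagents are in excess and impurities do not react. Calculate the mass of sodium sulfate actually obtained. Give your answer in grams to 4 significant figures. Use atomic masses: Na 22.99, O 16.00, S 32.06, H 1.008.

Pure Na2O = 371.4 × 0.5818 = 216.08 g.
M(Na2O) = 2(22.99) + 16.00 = 61.98 g/mol.
M(Na2SO4) = 2(22.99) + 32.06 + 4(16.00) = 142.04 g/mol.
n(Na2O) = 216.08 / 61.98 = 3.4863 mol.
Step 1 (Na2O:NaOH = 1:2): theoretical n(NaOH) = 6.9726 mol; at 88.83% yield, n(NaOH) = 6.1938 mol.
Step 2 (NaOH:Na2SO4 = 2:1): theoretical n(Na2SO4) = 3.0969 mol, so theoretical mass = 3.0969 × 142.04 = 439.88 g.
At 94.19% yield, actual mass of Na2SO4 = 439.88 × 0.9419 = 414.32 g.

414.3 g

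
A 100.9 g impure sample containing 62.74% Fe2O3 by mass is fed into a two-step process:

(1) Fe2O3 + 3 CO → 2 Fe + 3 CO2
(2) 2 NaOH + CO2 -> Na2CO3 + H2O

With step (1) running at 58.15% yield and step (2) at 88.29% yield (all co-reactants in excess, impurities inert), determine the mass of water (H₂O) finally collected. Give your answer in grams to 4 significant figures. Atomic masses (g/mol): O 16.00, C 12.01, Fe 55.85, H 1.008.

11.00 g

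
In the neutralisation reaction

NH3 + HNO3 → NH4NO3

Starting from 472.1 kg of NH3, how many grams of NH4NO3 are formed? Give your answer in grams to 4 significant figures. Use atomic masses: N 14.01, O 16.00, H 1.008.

2219000 g

M(NH3) = 14.01 + 3(1.008) = 17.034 g/mol.
M(NH4NO3) = 2(14.01) + 4(1.008) + 3(16.00) = 80.052 g/mol.
Convert: 472.1 kg = 472100 g.
n(NH3) = 472100 g / 17.034 g/mol = 27715 mol.
From the equation the NH3:NH4NO3 mole ratio is 1:1, so n(NH4NO3) = 27715 × 1/1 = 27715 mol.
Mass of NH4NO3 = 27715 mol × 80.052 g/mol = 2.2187 × 10^6 g.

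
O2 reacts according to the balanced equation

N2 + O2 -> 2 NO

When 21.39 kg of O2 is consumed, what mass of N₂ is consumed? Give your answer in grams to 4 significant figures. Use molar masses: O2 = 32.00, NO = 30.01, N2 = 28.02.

18730 g

Convert: 21.39 kg = 21390 g.
n(O2) = 21390 g / 32.00 g/mol = 668.44 mol.
From the equation the O2:N2 mole ratio is 1:1, so n(N2) = 668.44 × 1/1 = 668.44 mol.
Mass of N2 = 668.44 mol × 28.02 g/mol = 18730 g.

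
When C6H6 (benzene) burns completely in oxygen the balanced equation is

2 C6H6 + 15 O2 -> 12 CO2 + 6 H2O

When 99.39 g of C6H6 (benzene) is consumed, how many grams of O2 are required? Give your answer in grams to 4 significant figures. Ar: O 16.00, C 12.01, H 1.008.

305.4 g

M(C6H6) = 6(12.01) + 6(1.008) = 78.108 g/mol.
M(O2) = 2(16.00) = 32.00 g/mol.
n(C6H6) = 99.390 g / 78.108 g/mol = 1.2725 mol.
From the equation the C6H6:O2 mole ratio is 2:15, so n(O2) = 1.2725 × 15/2 = 9.5435 mol.
Mass of O2 = 9.5435 mol × 32.00 g/mol = 305.39 g.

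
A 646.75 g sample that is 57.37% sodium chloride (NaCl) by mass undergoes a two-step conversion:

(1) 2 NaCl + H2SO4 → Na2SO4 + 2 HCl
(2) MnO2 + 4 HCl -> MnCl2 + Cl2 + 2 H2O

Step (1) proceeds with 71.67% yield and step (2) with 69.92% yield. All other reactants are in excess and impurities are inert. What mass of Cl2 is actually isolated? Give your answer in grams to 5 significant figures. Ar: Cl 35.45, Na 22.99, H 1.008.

Pure NaCl = 646.75 × 0.5737 = 371.040 g.
M(NaCl) = 22.99 + 35.45 = 58.44 g/mol.
M(Cl2) = 2(35.45) = 70.90 g/mol.
n(NaCl) = 371.040 / 58.44 = 6.34908 mol.
Step 1 (NaCl:HCl = 2:2): theoretical n(HCl) = 6.34908 mol; at 71.67% yield, n(HCl) = 4.55039 mol.
Step 2 (HCl:Cl2 = 4:1): theoretical n(Cl2) = 1.13760 mol, so theoretical mass = 1.13760 × 70.90 = 80.6556 g.
At 69.92% yield, actual mass of Cl2 = 80.6556 × 0.6992 = 56.3944 g.

56.394 g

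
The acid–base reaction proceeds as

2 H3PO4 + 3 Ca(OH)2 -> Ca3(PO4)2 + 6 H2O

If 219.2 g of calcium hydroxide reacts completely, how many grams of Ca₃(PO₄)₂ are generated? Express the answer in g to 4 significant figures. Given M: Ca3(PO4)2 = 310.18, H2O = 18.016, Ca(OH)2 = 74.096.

n(Ca(OH)2) = 219.20 g / 74.096 g/mol = 2.9583 mol.
From the equation the Ca(OH)2:Ca3(PO4)2 mole ratio is 3:1, so n(Ca3(PO4)2) = 2.9583 × 1/3 = 0.98611 mol.
Mass of Ca3(PO4)2 = 0.98611 mol × 310.18 g/mol = 305.87 g.

305.9 g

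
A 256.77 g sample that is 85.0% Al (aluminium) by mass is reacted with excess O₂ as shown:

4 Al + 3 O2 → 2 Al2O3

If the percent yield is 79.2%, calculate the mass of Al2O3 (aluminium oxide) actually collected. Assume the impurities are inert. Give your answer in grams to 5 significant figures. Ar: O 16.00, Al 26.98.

326.62 g

Pure Al available = 256.77 g × 0.850 = 218.254 g.
M(Al) = 26.98 g/mol.
M(Al2O3) = 2(26.98) + 3(16.00) = 101.96 g/mol.
n(Al) = 218.254 g / 26.98 g/mol = 8.08949 mol.
From the equation the Al:Al2O3 mole ratio is 4:2, so n(Al2O3) = 8.08949 × 2/4 = 4.04475 mol.
Mass of Al2O3 = 4.04475 mol × 101.96 g/mol = 412.402 g.
Actual mass collected = 412.402 g × 0.792 = 326.623 g.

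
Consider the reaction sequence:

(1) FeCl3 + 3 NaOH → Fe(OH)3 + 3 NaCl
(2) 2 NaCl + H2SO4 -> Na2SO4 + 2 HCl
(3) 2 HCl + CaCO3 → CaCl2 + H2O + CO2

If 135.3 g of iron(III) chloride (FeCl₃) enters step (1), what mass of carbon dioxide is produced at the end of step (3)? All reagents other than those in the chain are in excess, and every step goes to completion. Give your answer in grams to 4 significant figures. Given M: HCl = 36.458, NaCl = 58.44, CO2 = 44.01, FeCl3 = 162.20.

55.07 g

n(FeCl3) = 135.3 / 162.20 = 0.83416 mol.
Reaction (1): FeCl3→NaCl ratio 1:3 ⇒ n(NaCl) = 2.5025 mol.
Reaction (2): NaCl→HCl ratio 2:2 ⇒ n(HCl) = 2.5025 mol.
Reaction (3): HCl→CO2 ratio 2:1 ⇒ n(CO2) = 1.2512 mol.
Mass of CO2 = 1.2512 × 44.01 = 55.067 g.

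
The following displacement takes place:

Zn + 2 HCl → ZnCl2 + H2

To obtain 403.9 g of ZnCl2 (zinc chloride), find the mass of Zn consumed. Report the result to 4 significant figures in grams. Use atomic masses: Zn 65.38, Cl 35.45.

193.8 g

M(ZnCl2) = 65.38 + 2(35.45) = 136.28 g/mol.
M(Zn) = 65.38 g/mol.
n(ZnCl2) = 403.90 g / 136.28 g/mol = 2.9638 mol.
From the equation the ZnCl2:Zn mole ratio is 1:1, so n(Zn) = 2.9638 × 1/1 = 2.9638 mol.
Mass of Zn = 2.9638 mol × 65.38 g/mol = 193.77 g.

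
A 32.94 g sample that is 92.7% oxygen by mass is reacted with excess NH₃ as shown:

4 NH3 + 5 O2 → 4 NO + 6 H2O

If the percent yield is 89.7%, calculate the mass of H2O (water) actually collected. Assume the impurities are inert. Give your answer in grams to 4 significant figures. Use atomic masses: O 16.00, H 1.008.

18.50 g

Pure O2 available = 32.94 g × 0.927 = 30.535 g.
M(O2) = 2(16.00) = 32.00 g/mol.
M(H2O) = 2(1.008) + 16.00 = 18.016 g/mol.
n(O2) = 30.535 g / 32.00 g/mol = 0.95423 mol.
From the equation the O2:H2O mole ratio is 5:6, so n(H2O) = 0.95423 × 6/5 = 1.1451 mol.
Mass of H2O = 1.1451 mol × 18.016 g/mol = 20.630 g.
Actual mass collected = 20.630 g × 0.897 = 18.505 g.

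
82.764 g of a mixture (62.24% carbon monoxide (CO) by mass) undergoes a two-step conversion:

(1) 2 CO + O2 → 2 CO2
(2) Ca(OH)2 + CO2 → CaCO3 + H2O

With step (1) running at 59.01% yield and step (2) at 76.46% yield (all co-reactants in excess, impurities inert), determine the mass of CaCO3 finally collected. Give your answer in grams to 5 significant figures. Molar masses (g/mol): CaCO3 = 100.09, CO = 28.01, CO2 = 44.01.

83.052 g

Pure CO = 82.764 × 0.6224 = 51.5123 g.
n(CO) = 51.5123 / 28.01 = 1.83907 mol.
Step 1 (CO:CO2 = 2:2): theoretical n(CO2) = 1.83907 mol; at 59.01% yield, n(CO2) = 1.08523 mol.
Step 2 (CO2:CaCO3 = 1:1): theoretical n(CaCO3) = 1.08523 mol, so theoretical mass = 1.08523 × 100.09 = 108.621 g.
At 76.46% yield, actual mass of CaCO3 = 108.621 × 0.7646 = 83.0517 g.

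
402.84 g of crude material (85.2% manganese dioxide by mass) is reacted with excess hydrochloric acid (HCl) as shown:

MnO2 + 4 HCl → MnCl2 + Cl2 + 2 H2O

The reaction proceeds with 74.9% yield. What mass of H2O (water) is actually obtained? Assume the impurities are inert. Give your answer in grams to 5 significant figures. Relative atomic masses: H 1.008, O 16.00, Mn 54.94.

Pure MnO2 available = 402.84 g × 0.852 = 343.220 g.
M(MnO2) = 54.94 + 2(16.00) = 86.94 g/mol.
M(H2O) = 2(1.008) + 16.00 = 18.016 g/mol.
n(MnO2) = 343.220 g / 86.94 g/mol = 3.94778 mol.
From the equation the MnO2:H2O mole ratio is 1:2, so n(H2O) = 3.94778 × 2/1 = 7.89555 mol.
Mass of H2O = 7.89555 mol × 18.016 g/mol = 142.246 g.
Actual mass collected = 142.246 g × 0.749 = 106.542 g.

106.54 g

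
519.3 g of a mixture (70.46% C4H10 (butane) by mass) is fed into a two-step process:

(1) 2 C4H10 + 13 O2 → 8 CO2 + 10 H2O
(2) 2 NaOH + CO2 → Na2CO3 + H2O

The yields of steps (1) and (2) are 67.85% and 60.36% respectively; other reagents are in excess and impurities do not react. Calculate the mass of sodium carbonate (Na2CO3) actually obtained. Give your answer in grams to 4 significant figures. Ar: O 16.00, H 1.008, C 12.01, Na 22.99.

Pure C4H10 = 519.3 × 0.7046 = 365.90 g.
M(C4H10) = 4(12.01) + 10(1.008) = 58.12 g/mol.
M(Na2CO3) = 2(22.99) + 12.01 + 3(16.00) = 105.99 g/mol.
n(C4H10) = 365.90 / 58.12 = 6.2956 mol.
Step 1 (C4H10:CO2 = 2:8): theoretical n(CO2) = 25.182 mol; at 67.85% yield, n(CO2) = 17.086 mol.
Step 2 (CO2:Na2CO3 = 1:1): theoretical n(Na2CO3) = 17.086 mol, so theoretical mass = 17.086 × 105.99 = 1811.0 g.
At 60.36% yield, actual mass of Na2CO3 = 1811.0 × 0.6036 = 1093.1 g.

1093 g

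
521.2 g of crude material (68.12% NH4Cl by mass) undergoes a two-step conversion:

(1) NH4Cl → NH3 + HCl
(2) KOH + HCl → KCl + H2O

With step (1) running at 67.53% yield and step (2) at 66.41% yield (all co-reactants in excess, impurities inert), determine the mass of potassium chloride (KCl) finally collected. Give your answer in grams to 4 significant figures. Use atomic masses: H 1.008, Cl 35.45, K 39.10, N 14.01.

221.9 g

Pure NH4Cl = 521.2 × 0.6812 = 355.04 g.
M(NH4Cl) = 14.01 + 4(1.008) + 35.45 = 53.492 g/mol.
M(KCl) = 39.10 + 35.45 = 74.55 g/mol.
n(NH4Cl) = 355.04 / 53.492 = 6.6373 mol.
Step 1 (NH4Cl:HCl = 1:1): theoretical n(HCl) = 6.6373 mol; at 67.53% yield, n(HCl) = 4.4822 mol.
Step 2 (HCl:KCl = 1:1): theoretical n(KCl) = 4.4822 mol, so theoretical mass = 4.4822 × 74.55 = 334.14 g.
At 66.41% yield, actual mass of KCl = 334.14 × 0.6641 = 221.91 g.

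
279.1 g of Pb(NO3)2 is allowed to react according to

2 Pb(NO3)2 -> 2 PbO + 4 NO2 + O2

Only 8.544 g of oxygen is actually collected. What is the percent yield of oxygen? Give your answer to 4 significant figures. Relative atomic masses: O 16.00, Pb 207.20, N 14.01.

63.37 %

M(Pb(NO3)2) = 207.20 + 2(14.01) + 6(16.00) = 331.22 g/mol.
M(O2) = 2(16.00) = 32.00 g/mol.
n(Pb(NO3)2) = 279.10 g / 331.22 g/mol = 0.84264 mol.
From the equation the Pb(NO3)2:O2 mole ratio is 2:1, so n(O2) = 0.84264 × 1/2 = 0.42132 mol.
Mass of O2 = 0.42132 mol × 32.00 g/mol = 13.482 g.
This is the theoretical yield. Percent yield = 8.544 g / 13.482 g × 100% = 63.372%.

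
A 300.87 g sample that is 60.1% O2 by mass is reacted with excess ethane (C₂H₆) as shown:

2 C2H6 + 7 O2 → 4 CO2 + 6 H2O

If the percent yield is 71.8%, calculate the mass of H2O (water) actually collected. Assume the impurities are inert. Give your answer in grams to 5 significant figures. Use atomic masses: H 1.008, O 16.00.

Pure O2 available = 300.87 g × 0.601 = 180.823 g.
M(O2) = 2(16.00) = 32.00 g/mol.
M(H2O) = 2(1.008) + 16.00 = 18.016 g/mol.
n(O2) = 180.823 g / 32.00 g/mol = 5.65071 mol.
From the equation the O2:H2O mole ratio is 7:6, so n(H2O) = 5.65071 × 6/7 = 4.84347 mol.
Mass of H2O = 4.84347 mol × 18.016 g/mol = 87.2600 g.
Actual mass collected = 87.2600 g × 0.718 = 62.6526 g.

62.653 g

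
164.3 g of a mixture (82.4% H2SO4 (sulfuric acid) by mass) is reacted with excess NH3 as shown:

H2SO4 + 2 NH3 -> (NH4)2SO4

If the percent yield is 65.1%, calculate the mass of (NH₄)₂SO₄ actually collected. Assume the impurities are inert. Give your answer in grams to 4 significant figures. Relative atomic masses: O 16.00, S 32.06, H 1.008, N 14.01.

Pure H2SO4 available = 164.3 g × 0.824 = 135.38 g.
M(H2SO4) = 2(1.008) + 32.06 + 4(16.00) = 98.076 g/mol.
M((NH4)2SO4) = 2(14.01) + 8(1.008) + 32.06 + 4(16.00) = 132.144 g/mol.
n(H2SO4) = 135.38 g / 98.076 g/mol = 1.3804 mol.
From the equation the H2SO4:(NH4)2SO4 mole ratio is 1:1, so n((NH4)2SO4) = 1.3804 × 1/1 = 1.3804 mol.
Mass of (NH4)2SO4 = 1.3804 mol × 132.144 g/mol = 182.41 g.
Actual mass collected = 182.41 g × 0.651 = 118.75 g.

118.7 g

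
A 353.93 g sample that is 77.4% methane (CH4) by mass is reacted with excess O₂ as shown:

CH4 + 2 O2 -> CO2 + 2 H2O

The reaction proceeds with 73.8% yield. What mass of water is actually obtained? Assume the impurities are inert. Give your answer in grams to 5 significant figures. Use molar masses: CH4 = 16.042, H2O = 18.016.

454.09 g

Pure CH4 available = 353.93 g × 0.774 = 273.942 g.
n(CH4) = 273.942 g / 16.042 g/mol = 17.0765 mol.
From the equation the CH4:H2O mole ratio is 1:2, so n(H2O) = 17.0765 × 2/1 = 34.1531 mol.
Mass of H2O = 34.1531 mol × 18.016 g/mol = 615.302 g.
Actual mass collected = 615.302 g × 0.738 = 454.093 g.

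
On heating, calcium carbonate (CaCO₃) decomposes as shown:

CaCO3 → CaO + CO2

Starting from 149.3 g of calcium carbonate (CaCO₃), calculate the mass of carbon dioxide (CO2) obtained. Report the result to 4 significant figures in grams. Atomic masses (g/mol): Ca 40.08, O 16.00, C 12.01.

65.65 g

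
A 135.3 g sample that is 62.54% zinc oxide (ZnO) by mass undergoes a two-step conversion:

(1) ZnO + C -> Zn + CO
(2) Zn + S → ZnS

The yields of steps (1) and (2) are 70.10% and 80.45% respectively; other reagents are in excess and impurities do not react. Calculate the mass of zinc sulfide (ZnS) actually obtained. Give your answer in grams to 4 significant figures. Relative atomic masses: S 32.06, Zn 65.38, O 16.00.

Pure ZnO = 135.3 × 0.6254 = 84.617 g.
M(ZnO) = 65.38 + 16.00 = 81.38 g/mol.
M(ZnS) = 65.38 + 32.06 = 97.44 g/mol.
n(ZnO) = 84.617 / 81.38 = 1.0398 mol.
Step 1 (ZnO:Zn = 1:1): theoretical n(Zn) = 1.0398 mol; at 70.10% yield, n(Zn) = 0.72888 mol.
Step 2 (Zn:ZnS = 1:1): theoretical n(ZnS) = 0.72888 mol, so theoretical mass = 0.72888 × 97.44 = 71.022 g.
At 80.45% yield, actual mass of ZnS = 71.022 × 0.8045 = 57.137 g.

57.14 g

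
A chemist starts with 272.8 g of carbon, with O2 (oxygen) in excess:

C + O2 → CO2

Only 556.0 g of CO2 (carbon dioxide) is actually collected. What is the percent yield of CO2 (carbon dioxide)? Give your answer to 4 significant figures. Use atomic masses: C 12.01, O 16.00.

M(C) = 12.01 g/mol.
M(CO2) = 12.01 + 2(16.00) = 44.01 g/mol.
n(C) = 272.80 g / 12.01 g/mol = 22.714 mol.
From the equation the C:CO2 mole ratio is 1:1, so n(CO2) = 22.714 × 1/1 = 22.714 mol.
Mass of CO2 = 22.714 mol × 44.01 g/mol = 999.66 g.
This is the theoretical yield. Percent yield = 556.0 g / 999.66 g × 100% = 55.619%.

55.62 %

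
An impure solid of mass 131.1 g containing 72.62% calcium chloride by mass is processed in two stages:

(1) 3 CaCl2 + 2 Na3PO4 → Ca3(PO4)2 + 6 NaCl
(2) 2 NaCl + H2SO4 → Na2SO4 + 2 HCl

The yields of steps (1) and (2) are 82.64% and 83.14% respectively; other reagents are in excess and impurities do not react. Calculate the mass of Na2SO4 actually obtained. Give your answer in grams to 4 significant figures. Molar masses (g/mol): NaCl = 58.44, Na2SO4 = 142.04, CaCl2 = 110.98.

Pure CaCl2 = 131.1 × 0.7262 = 95.205 g.
n(CaCl2) = 95.205 / 110.98 = 0.85786 mol.
Step 1 (CaCl2:NaCl = 3:6): theoretical n(NaCl) = 1.7157 mol; at 82.64% yield, n(NaCl) = 1.4179 mol.
Step 2 (NaCl:Na2SO4 = 2:1): theoretical n(Na2SO4) = 0.70893 mol, so theoretical mass = 0.70893 × 142.04 = 100.70 g.
At 83.14% yield, actual mass of Na2SO4 = 100.70 × 0.8314 = 83.719 g.

83.72 g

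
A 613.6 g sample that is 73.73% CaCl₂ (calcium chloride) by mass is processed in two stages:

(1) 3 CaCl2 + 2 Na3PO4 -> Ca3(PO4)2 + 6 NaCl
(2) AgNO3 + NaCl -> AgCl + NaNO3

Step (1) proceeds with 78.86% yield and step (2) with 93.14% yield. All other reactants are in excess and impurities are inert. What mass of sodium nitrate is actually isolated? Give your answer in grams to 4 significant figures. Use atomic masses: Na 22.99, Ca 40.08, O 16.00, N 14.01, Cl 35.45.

509.0 g

Pure CaCl2 = 613.6 × 0.7373 = 452.41 g.
M(CaCl2) = 40.08 + 2(35.45) = 110.98 g/mol.
M(NaNO3) = 22.99 + 14.01 + 3(16.00) = 85.00 g/mol.
n(CaCl2) = 452.41 / 110.98 = 4.0765 mol.
Step 1 (CaCl2:NaCl = 3:6): theoretical n(NaCl) = 8.1530 mol; at 78.86% yield, n(NaCl) = 6.4294 mol.
Step 2 (NaCl:NaNO3 = 1:1): theoretical n(NaNO3) = 6.4294 mol, so theoretical mass = 6.4294 × 85.00 = 546.50 g.
At 93.14% yield, actual mass of NaNO3 = 546.50 × 0.9314 = 509.01 g.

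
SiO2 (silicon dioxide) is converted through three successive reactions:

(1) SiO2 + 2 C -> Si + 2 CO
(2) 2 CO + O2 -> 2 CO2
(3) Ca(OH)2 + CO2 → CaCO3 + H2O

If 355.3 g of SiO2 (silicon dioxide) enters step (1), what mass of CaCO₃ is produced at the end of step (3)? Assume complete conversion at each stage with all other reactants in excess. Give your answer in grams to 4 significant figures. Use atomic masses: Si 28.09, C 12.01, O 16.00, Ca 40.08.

1184 g

M(SiO2) = 28.09 + 2(16.00) = 60.09 g/mol.
M(CaCO3) = 40.08 + 12.01 + 3(16.00) = 100.09 g/mol.
n(SiO2) = 355.3 / 60.09 = 5.9128 mol.
Reaction (1): SiO2→CO ratio 1:2 ⇒ n(CO) = 11.826 mol.
Reaction (2): CO→CO2 ratio 2:2 ⇒ n(CO2) = 11.826 mol.
Reaction (3): CO2→CaCO3 ratio 1:1 ⇒ n(CaCO3) = 11.826 mol.
Mass of CaCO3 = 11.826 × 100.09 = 1183.6 g.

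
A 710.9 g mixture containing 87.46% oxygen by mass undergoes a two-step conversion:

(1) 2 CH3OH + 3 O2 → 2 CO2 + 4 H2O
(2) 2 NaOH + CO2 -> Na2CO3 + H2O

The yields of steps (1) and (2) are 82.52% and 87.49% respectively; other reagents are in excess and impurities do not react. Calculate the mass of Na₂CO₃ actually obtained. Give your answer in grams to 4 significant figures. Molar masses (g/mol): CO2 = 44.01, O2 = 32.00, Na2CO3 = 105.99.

991.2 g

Pure O2 = 710.9 × 0.8746 = 621.75 g.
n(O2) = 621.75 / 32.00 = 19.430 mol.
Step 1 (O2:CO2 = 3:2): theoretical n(CO2) = 12.953 mol; at 82.52% yield, n(CO2) = 10.689 mol.
Step 2 (CO2:Na2CO3 = 1:1): theoretical n(Na2CO3) = 10.689 mol, so theoretical mass = 10.689 × 105.99 = 1132.9 g.
At 87.49% yield, actual mass of Na2CO3 = 1132.9 × 0.8749 = 991.20 g.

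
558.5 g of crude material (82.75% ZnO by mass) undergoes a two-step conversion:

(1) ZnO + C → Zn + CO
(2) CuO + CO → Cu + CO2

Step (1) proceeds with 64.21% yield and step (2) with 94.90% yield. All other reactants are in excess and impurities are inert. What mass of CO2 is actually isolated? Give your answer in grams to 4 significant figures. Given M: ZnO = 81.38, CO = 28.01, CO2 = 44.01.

152.3 g

Pure ZnO = 558.5 × 0.8275 = 462.16 g.
n(ZnO) = 462.16 / 81.38 = 5.6790 mol.
Step 1 (ZnO:CO = 1:1): theoretical n(CO) = 5.6790 mol; at 64.21% yield, n(CO) = 3.6465 mol.
Step 2 (CO:CO2 = 1:1): theoretical n(CO2) = 3.6465 mol, so theoretical mass = 3.6465 × 44.01 = 160.48 g.
At 94.90% yield, actual mass of CO2 = 160.48 × 0.9490 = 152.30 g.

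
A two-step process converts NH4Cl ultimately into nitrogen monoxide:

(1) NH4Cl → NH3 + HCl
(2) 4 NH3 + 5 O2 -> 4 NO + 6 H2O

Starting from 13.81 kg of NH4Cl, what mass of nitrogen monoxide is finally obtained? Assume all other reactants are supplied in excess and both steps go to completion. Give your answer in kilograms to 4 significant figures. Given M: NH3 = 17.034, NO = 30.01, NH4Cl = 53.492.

13.81 kg = 13810 g.
n(NH4Cl) = 13810 / 53.492 = 258.17 mol.
Step 1 gives a 1:1 ratio of NH4Cl to NH3, so n(NH3) = 258.17 mol.
In step 2 the NH3:NO ratio is 4:4, so n(NO) = 258.17 mol.
Mass of NO = 258.17 × 30.01 = 7747.7 g = 7.748 kg.

7.748 kg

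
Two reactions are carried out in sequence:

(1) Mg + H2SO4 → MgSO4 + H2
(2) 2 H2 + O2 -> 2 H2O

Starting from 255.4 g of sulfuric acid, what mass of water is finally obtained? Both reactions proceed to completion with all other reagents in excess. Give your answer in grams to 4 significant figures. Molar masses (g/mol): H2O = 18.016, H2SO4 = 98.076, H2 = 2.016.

46.92 g

n(H2SO4) = 255.40 / 98.076 = 2.6041 mol.
Step 1 gives a 1:1 ratio of H2SO4 to H2, so n(H2) = 2.6041 mol.
In step 2 the H2:H2O ratio is 2:2, so n(H2O) = 2.6041 mol.
Mass of H2O = 2.6041 × 18.016 = 46.916 g.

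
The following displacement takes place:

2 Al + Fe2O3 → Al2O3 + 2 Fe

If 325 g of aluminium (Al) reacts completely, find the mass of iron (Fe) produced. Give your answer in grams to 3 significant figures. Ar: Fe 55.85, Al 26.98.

M(Al) = 26.98 g/mol.
M(Fe) = 55.85 g/mol.
n(Al) = 325.0 g / 26.98 g/mol = 12.05 mol.
From the equation the Al:Fe mole ratio is 2:2, so n(Fe) = 12.05 × 2/2 = 12.05 mol.
Mass of Fe = 12.05 mol × 55.85 g/mol = 672.8 g.

673 g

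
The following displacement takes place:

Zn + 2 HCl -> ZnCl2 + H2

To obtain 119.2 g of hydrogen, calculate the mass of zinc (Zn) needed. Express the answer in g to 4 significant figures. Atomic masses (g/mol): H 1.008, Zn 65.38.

3866 g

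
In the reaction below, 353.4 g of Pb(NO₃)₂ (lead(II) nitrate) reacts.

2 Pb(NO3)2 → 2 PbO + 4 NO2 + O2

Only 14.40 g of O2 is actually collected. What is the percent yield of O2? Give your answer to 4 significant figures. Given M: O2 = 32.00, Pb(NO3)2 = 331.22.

n(Pb(NO3)2) = 353.40 g / 331.22 g/mol = 1.0670 mol.
From the equation the Pb(NO3)2:O2 mole ratio is 2:1, so n(O2) = 1.0670 × 1/2 = 0.53348 mol.
Mass of O2 = 0.53348 mol × 32.00 g/mol = 17.071 g.
This is the theoretical yield. Percent yield = 14.40 g / 17.071 g × 100% = 84.351%.

84.35 %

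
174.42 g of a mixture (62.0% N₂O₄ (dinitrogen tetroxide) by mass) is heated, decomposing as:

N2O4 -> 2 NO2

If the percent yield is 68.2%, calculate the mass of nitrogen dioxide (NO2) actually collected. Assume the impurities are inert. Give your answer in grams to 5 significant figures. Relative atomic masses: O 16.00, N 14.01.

73.752 g

Pure N2O4 available = 174.42 g × 0.620 = 108.140 g.
M(N2O4) = 2(14.01) + 4(16.00) = 92.02 g/mol.
M(NO2) = 14.01 + 2(16.00) = 46.01 g/mol.
n(N2O4) = 108.140 g / 92.02 g/mol = 1.17518 mol.
From the equation the N2O4:NO2 mole ratio is 1:2, so n(NO2) = 1.17518 × 2/1 = 2.35037 mol.
Mass of NO2 = 2.35037 mol × 46.01 g/mol = 108.140 g.
Actual mass collected = 108.140 g × 0.682 = 73.7518 g.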